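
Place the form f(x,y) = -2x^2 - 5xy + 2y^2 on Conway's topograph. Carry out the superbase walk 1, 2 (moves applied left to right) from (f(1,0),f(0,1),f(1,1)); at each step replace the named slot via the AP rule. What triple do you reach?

start (-2,2,-5) = (f(1,0),f(0,1),f(1,1))
replace slot 1: 2·(2+(-5)) − (-2) = -4 → (-4,2,-5)
replace slot 2: 2·((-4)+(-5)) − 2 = -20 → (-4,-20,-5)

-4,-20,-5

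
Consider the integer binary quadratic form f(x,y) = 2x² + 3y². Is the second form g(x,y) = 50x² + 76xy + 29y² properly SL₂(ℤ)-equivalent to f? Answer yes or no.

D₁ = -24, D₂ = -24
f: reduced (well bottom): (2,0,3) with a≤c, −a<b≤a
g: translate: b→-24 (≡76 mod 100), so (50,76,29)→(50,-24,3)
g: flip: (50,-24,3)→(3,24,50)
g: translate: b→0 (≡24 mod 6), so (3,24,50)→(3,0,2)
g: flip: (3,0,2)→(2,0,3)
g: reduced (well bottom): (2,0,3) with a≤c, −a<b≤a
reduced forms (2, 0, 3) vs (2, 0, 3) ⇒ equivalent

yes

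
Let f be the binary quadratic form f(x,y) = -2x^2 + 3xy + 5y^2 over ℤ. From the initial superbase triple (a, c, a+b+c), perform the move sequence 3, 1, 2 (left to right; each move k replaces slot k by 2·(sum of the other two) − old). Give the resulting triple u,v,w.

start (-2,5,6) = (f(1,0),f(0,1),f(1,1))
replace slot 3: 2·((-2)+5) − 6 = 0 → (-2,5,0)
replace slot 1: 2·(5+0) − (-2) = 12 → (12,5,0)
replace slot 2: 2·(12+0) − 5 = 19 → (12,19,0)

12,19,0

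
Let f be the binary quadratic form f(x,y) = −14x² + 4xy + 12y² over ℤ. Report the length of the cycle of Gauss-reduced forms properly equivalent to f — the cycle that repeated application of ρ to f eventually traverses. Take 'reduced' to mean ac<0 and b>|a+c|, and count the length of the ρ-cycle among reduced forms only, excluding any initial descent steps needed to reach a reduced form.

D = 688, ⌊√D⌋ = 26
river: ρ → (12,20,-6)
river: ρ → (-6,16,18)
river: ρ → (18,20,-4)
river: ρ → (-4,20,18)
river: ρ → (18,16,-6)
river: ρ → (-6,20,12)
river: ρ → (12,4,-14)
river: ρ → (-14,24,2)
river: ρ → (2,24,-14)
river: ρ → (-14,4,12)
ρ-cycle length = 10 (tail of 0 descent steps not counted)

10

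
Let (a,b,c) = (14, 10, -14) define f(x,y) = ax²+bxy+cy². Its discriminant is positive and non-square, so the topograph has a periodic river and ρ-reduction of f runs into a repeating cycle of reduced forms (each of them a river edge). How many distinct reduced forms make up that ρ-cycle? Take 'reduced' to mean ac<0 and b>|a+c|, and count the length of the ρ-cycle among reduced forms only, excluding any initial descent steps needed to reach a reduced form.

D = 884, ⌊√D⌋ = 29
river: ρ → (-14,18,10)
river: ρ → (10,22,-10)
river: ρ → (-10,18,14)
river: ρ → (14,10,-14)
ρ-cycle length = 4 (tail of 0 descent steps not counted)

4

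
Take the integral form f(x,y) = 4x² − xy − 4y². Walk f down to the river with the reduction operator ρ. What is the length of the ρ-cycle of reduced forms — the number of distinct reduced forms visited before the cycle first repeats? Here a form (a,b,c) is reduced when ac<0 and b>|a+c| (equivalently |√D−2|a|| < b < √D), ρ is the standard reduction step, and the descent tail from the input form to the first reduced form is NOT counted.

D = 65, ⌊√D⌋ = 8
descent: ρ → (-4,1,4)  [lands on river]
river: ρ → (4,7,-1)
river: ρ → (-1,7,4)
river: ρ → (4,1,-4)
river: ρ → (-4,7,1)
river: ρ → (1,7,-4)
ρ-cycle length = 6 (tail of 1 descent step not counted)

6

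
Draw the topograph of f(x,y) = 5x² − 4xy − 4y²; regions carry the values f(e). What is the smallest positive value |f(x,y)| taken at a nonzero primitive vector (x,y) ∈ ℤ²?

descent: ρ → (-4,4,5)  [lands on river]
river: ρ → (5,6,-3)
river: ρ → (-3,6,5)
river: ρ → (5,4,-4)
closes: descent 1, river 4
min |a| on river = 3

3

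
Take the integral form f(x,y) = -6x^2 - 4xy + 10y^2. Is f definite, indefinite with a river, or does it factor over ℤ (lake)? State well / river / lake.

D = b²−4ac = (-4)² − 4·(-6)·10 = 256
D = 16² is a perfect square ⇒ form factors over ℤ ⇒ lakes

lake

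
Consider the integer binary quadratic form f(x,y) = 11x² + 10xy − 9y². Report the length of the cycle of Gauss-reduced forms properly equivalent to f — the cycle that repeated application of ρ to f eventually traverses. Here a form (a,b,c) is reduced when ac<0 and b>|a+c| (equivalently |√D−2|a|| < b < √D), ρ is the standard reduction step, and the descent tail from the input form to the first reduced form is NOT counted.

D = 496, ⌊√D⌋ = 22
river: ρ → (-9,8,12)
river: ρ → (12,16,-5)
river: ρ → (-5,14,15)
river: ρ → (15,16,-4)
river: ρ → (-4,16,15)
river: ρ → (15,14,-5)
river: ρ → (-5,16,12)
river: ρ → (12,8,-9)
river: ρ → (-9,10,11)
river: ρ → (11,12,-8)
river: ρ → (-8,20,3)
river: ρ → (3,22,-1)
river: ρ → (-1,22,3)
river: ρ → (3,20,-8)
river: ρ → (-8,12,11)
river: ρ → (11,10,-9)
ρ-cycle length = 16 (tail of 0 descent steps not counted)

16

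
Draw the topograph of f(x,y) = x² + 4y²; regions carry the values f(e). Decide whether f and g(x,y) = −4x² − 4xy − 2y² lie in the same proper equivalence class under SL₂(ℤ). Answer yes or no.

D₁ = -16, D₂ = -16
f: reduced (well bottom): (1,0,4) with a≤c, −a<b≤a
g is negative-definite; reduce −g:
−g: flip: (4,4,2)→(2,-4,4)
−g: translate: b→0 (≡-4 mod 4), so (2,-4,4)→(2,0,2)
−g: reduced (well bottom): (2,0,2) with a≤c, −a<b≤a
flip sign back: reduced form of g is (-2,0,-2)
reduced forms (1, 0, 4) vs (-2, 0, -2) ⇒ inequivalent

no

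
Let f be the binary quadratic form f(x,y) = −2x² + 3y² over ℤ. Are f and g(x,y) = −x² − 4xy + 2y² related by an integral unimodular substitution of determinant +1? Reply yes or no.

D₁ = 24, D₂ = 24
river cycle of f (length 2): (-2, 4, 1), (1, 4, -2)
river cycle of g (length 2): (2, 4, -1), (-1, 4, 2)
cycles differ ⇒ inequivalent

no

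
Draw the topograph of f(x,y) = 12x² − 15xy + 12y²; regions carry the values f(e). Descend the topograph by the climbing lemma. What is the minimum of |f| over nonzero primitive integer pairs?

translate: b→9 (≡-15 mod 24), so (12,-15,12)→(12,9,9)
flip: (12,9,9)→(9,-9,12)
translate: b→9 (≡-9 mod 18), so (9,-9,12)→(9,9,12)
reduced (well bottom): (9,9,12) with a≤c, −a<b≤a
well minimum = a = 9

9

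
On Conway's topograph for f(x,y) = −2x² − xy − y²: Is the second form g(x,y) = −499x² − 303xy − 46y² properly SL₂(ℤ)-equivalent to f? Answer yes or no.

D₁ = -7, D₂ = -7
f is negative-definite; reduce −f:
−f: flip: (2,1,1)→(1,-1,2)
−f: translate: b→1 (≡-1 mod 2), so (1,-1,2)→(1,1,2)
−f: reduced (well bottom): (1,1,2) with a≤c, −a<b≤a
flip sign back: reduced form of f is (-1,-1,-2)
g is negative-definite; reduce −g:
−g: flip: (499,303,46)→(46,-303,499)
−g: translate: b→-27 (≡-303 mod 92), so (46,-303,499)→(46,-27,4)
−g: flip: (46,-27,4)→(4,27,46)
−g: translate: b→3 (≡27 mod 8), so (4,27,46)→(4,3,1)
−g: flip: (4,3,1)→(1,-3,4)
−g: translate: b→1 (≡-3 mod 2), so (1,-3,4)→(1,1,2)
−g: reduced (well bottom): (1,1,2) with a≤c, −a<b≤a
flip sign back: reduced form of g is (-1,-1,-2)
reduced forms (-1, -1, -2) vs (-1, -1, -2) ⇒ equivalent

yes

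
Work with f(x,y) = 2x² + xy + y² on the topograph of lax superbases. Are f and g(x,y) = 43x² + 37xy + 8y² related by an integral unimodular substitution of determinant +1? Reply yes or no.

D₁ = -7, D₂ = -7
f: flip: (2,1,1)→(1,-1,2)
f: translate: b→1 (≡-1 mod 2), so (1,-1,2)→(1,1,2)
f: reduced (well bottom): (1,1,2) with a≤c, −a<b≤a
g: flip: (43,37,8)→(8,-37,43)
g: translate: b→-5 (≡-37 mod 16), so (8,-37,43)→(8,-5,1)
g: flip: (8,-5,1)→(1,5,8)
g: translate: b→1 (≡5 mod 2), so (1,5,8)→(1,1,2)
g: reduced (well bottom): (1,1,2) with a≤c, −a<b≤a
reduced forms (1, 1, 2) vs (1, 1, 2) ⇒ equivalent

yes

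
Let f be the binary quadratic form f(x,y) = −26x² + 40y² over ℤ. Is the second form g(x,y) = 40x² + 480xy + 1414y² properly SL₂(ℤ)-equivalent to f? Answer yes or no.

D₁ = 4160, D₂ = 4160
river cycle of f (length 4): (-26, 52, 14), (14, 60, -10), (-10, 60, 14), (14, 52, -26)
river cycle of g (length 4): (-26, 52, 14), (14, 60, -10), (-10, 60, 14), (14, 52, -26)
cycles coincide ⇒ equivalent

yes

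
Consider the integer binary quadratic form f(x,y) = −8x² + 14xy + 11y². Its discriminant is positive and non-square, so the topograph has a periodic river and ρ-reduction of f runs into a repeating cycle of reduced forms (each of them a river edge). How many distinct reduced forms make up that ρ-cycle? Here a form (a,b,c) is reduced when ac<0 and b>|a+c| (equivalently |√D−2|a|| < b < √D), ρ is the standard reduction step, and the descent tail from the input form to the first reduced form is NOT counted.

D = 548, ⌊√D⌋ = 23
river: ρ → (11,8,-11)
river: ρ → (-11,14,8)
river: ρ → (8,18,-7)
river: ρ → (-7,10,16)
river: ρ → (16,22,-1)
river: ρ → (-1,22,16)
river: ρ → (16,10,-7)
river: ρ → (-7,18,8)
river: ρ → (8,14,-11)
river: ρ → (-11,8,11)
river: ρ → (11,14,-8)
river: ρ → (-8,18,7)
river: ρ → (7,10,-16)
river: ρ → (-16,22,1)
river: ρ → (1,22,-16)
river: ρ → (-16,10,7)
river: ρ → (7,18,-8)
river: ρ → (-8,14,11)
ρ-cycle length = 18 (tail of 0 descent steps not counted)

18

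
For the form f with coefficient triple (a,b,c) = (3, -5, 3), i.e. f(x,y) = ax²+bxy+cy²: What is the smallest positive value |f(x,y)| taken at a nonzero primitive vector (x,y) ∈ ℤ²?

translate: b→1 (≡-5 mod 6), so (3,-5,3)→(3,1,1)
flip: (3,1,1)→(1,-1,3)
translate: b→1 (≡-1 mod 2), so (1,-1,3)→(1,1,3)
reduced (well bottom): (1,1,3) with a≤c, −a<b≤a
well minimum = a = 1

1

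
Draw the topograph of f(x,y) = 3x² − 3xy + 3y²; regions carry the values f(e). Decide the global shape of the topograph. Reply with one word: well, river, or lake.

D = b²−4ac = (-3)² − 4·3·3 = -27
D < 0 ⇒ definite ⇒ every region one sign ⇒ single well

well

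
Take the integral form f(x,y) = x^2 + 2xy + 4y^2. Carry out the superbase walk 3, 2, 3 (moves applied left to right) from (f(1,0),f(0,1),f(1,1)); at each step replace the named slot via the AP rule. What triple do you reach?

start (1,4,7) = (f(1,0),f(0,1),f(1,1))
replace slot 3: 2·(1+4) − 7 = 3 → (1,4,3)
replace slot 2: 2·(1+3) − 4 = 4 → (1,4,3)
replace slot 3: 2·(1+4) − 3 = 7 → (1,4,7)

1,4,7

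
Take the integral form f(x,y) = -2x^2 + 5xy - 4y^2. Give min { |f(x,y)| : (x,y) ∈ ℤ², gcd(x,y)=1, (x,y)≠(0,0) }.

translate: b→-1 (≡-5 mod 4), so (2,-5,4)→(2,-1,1)
flip: (2,-1,1)→(1,1,2)
reduced (well bottom): (1,1,2) with a≤c, −a<b≤a
well minimum |f| = |-1| = 1 (negative-definite)

1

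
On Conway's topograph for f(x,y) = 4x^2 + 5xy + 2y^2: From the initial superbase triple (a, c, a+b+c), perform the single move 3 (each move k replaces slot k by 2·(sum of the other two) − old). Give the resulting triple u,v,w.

start (4,2,11) = (f(1,0),f(0,1),f(1,1))
replace slot 3: 2·(4+2) − 11 = 1 → (4,2,1)

4,2,1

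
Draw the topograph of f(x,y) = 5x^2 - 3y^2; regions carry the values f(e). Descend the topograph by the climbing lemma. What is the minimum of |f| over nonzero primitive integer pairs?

descent: ρ → (-3,6,2)  [lands on river]
river: ρ → (2,6,-3)
closes: descent 1, river 2
min |a| on river = 2

2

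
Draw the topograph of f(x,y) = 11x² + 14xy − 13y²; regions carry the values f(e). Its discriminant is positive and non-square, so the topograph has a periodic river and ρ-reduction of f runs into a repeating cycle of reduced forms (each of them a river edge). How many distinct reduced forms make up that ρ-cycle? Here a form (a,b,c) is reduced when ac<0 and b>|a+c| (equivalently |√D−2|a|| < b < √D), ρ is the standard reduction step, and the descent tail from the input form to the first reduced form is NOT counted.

D = 768, ⌊√D⌋ = 27
river: ρ → (-13,12,12)
river: ρ → (12,12,-13)
river: ρ → (-13,14,11)
river: ρ → (11,8,-16)
river: ρ → (-16,24,3)
river: ρ → (3,24,-16)
river: ρ → (-16,8,11)
river: ρ → (11,14,-13)
ρ-cycle length = 8 (tail of 0 descent steps not counted)

8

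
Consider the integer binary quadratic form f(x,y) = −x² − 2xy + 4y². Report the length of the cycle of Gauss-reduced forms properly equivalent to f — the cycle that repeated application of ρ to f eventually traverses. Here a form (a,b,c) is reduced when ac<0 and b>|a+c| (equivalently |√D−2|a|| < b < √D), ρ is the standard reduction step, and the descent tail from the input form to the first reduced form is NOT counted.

D = 20, ⌊√D⌋ = 4
descent: ρ → (4,2,-1)
descent: ρ → (-1,4,1)  [lands on river]
river: ρ → (1,4,-1)
ρ-cycle length = 2 (tail of 2 descent steps not counted)

2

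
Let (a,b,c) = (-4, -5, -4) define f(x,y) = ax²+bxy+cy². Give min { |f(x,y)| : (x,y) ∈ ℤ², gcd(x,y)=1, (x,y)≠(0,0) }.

translate: b→-3 (≡5 mod 8), so (4,5,4)→(4,-3,3)
flip: (4,-3,3)→(3,3,4)
reduced (well bottom): (3,3,4) with a≤c, −a<b≤a
well minimum |f| = |-3| = 3 (negative-definite)

3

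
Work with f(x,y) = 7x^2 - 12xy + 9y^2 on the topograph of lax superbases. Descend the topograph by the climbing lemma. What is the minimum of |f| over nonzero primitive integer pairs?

translate: b→2 (≡-12 mod 14), so (7,-12,9)→(7,2,4)
flip: (7,2,4)→(4,-2,7)
reduced (well bottom): (4,-2,7) with a≤c, −a<b≤a
well minimum = a = 4

4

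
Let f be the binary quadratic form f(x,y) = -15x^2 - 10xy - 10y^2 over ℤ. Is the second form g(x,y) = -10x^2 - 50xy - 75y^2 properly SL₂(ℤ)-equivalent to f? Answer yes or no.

D₁ = -500, D₂ = -500
f is negative-definite; reduce −f:
−f: flip: (15,10,10)→(10,-10,15)
−f: translate: b→10 (≡-10 mod 20), so (10,-10,15)→(10,10,15)
−f: reduced (well bottom): (10,10,15) with a≤c, −a<b≤a
flip sign back: reduced form of f is (-10,-10,-15)
g is negative-definite; reduce −g:
−g: translate: b→10 (≡50 mod 20), so (10,50,75)→(10,10,15)
−g: reduced (well bottom): (10,10,15) with a≤c, −a<b≤a
flip sign back: reduced form of g is (-10,-10,-15)
reduced forms (-10, -10, -15) vs (-10, -10, -15) ⇒ equivalent

yes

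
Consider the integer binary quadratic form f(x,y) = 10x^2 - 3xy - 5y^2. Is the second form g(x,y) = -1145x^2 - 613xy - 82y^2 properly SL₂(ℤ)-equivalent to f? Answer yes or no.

D₁ = 209, D₂ = 209
river cycle of f (length 12): (-5, 13, 2), (2, 11, -11), (-11, 11, 2), (2, 13, -5), (-5, 7, 8), (8, 9, -4), (-4, 7, 10), (10, 13, -1), (-1, 13, 10), (10, 7, -4), … (2 more)
river cycle of g (length 12): (-5, 13, 2), (2, 11, -11), (-11, 11, 2), (2, 13, -5), (-5, 7, 8), (8, 9, -4), (-4, 7, 10), (10, 13, -1), (-1, 13, 10), (10, 7, -4), … (2 more)
cycles coincide ⇒ equivalent

yes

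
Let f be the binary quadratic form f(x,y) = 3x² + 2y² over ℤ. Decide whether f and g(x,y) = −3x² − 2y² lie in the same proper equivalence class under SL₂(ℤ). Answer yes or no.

D₁ = -24, D₂ = -24
f: flip: (3,0,2)→(2,0,3)
f: reduced (well bottom): (2,0,3) with a≤c, −a<b≤a
g is negative-definite; reduce −g:
−g: flip: (3,0,2)→(2,0,3)
−g: reduced (well bottom): (2,0,3) with a≤c, −a<b≤a
flip sign back: reduced form of g is (-2,0,-3)
reduced forms (2, 0, 3) vs (-2, 0, -3) ⇒ inequivalent

no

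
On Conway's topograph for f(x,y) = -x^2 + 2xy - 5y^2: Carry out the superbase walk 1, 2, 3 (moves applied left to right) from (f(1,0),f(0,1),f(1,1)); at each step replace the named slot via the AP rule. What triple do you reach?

start (-1,-5,-4) = (f(1,0),f(0,1),f(1,1))
replace slot 1: 2·((-5)+(-4)) − (-1) = -17 → (-17,-5,-4)
replace slot 2: 2·((-17)+(-4)) − (-5) = -37 → (-17,-37,-4)
replace slot 3: 2·((-17)+(-37)) − (-4) = -104 → (-17,-37,-104)

-17,-37,-104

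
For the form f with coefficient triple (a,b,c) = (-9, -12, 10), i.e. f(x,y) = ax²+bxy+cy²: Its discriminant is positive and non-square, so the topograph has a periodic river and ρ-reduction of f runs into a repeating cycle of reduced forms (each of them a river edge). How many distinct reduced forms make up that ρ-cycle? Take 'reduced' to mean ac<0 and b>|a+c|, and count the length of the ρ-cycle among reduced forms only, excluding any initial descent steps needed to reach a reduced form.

D = 504, ⌊√D⌋ = 22
descent: ρ → (10,12,-9)  [lands on river]
river: ρ → (-9,6,13)
river: ρ → (13,20,-2)
river: ρ → (-2,20,13)
river: ρ → (13,6,-9)
river: ρ → (-9,12,10)
river: ρ → (10,8,-11)
river: ρ → (-11,14,7)
river: ρ → (7,14,-11)
river: ρ → (-11,8,10)
ρ-cycle length = 10 (tail of 1 descent step not counted)

10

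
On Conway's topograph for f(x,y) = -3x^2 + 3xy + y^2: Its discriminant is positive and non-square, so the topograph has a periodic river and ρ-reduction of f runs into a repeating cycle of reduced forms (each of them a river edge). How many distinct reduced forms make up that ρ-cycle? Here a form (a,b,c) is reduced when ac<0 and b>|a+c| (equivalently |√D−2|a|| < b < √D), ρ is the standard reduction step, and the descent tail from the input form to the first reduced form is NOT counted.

D = 21, ⌊√D⌋ = 4
river: ρ → (1,3,-3)
river: ρ → (-3,3,1)
ρ-cycle length = 2 (tail of 0 descent steps not counted)

2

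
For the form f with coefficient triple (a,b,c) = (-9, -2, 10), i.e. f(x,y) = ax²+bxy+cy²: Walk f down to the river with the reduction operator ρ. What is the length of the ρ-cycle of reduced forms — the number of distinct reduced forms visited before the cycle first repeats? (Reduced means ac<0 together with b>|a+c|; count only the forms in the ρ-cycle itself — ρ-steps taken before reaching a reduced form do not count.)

D = 364, ⌊√D⌋ = 19
descent: ρ → (10,2,-9)  [lands on river]
river: ρ → (-9,16,3)
river: ρ → (3,14,-14)
river: ρ → (-14,14,3)
river: ρ → (3,16,-9)
river: ρ → (-9,2,10)
river: ρ → (10,18,-1)
river: ρ → (-1,18,10)
ρ-cycle length = 8 (tail of 1 descent step not counted)

8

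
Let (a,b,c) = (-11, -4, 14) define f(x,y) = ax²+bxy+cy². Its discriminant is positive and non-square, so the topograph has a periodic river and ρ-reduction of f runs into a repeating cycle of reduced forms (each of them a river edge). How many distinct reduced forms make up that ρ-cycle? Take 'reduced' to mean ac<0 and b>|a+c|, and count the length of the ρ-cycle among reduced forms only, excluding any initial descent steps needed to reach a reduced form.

D = 632, ⌊√D⌋ = 25
descent: ρ → (14,4,-11)  [lands on river]
river: ρ → (-11,18,7)
river: ρ → (7,24,-2)
river: ρ → (-2,24,7)
river: ρ → (7,18,-11)
river: ρ → (-11,4,14)
river: ρ → (14,24,-1)
river: ρ → (-1,24,14)
ρ-cycle length = 8 (tail of 1 descent step not counted)

8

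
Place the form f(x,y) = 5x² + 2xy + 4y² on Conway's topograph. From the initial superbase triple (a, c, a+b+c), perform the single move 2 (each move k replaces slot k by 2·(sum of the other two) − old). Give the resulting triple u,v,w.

start (5,4,11) = (f(1,0),f(0,1),f(1,1))
replace slot 2: 2·(5+11) − 4 = 28 → (5,28,11)

5,28,11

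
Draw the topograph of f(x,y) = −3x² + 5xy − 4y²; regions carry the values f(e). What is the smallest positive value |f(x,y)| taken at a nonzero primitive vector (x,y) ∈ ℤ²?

translate: b→1 (≡-5 mod 6), so (3,-5,4)→(3,1,2)
flip: (3,1,2)→(2,-1,3)
reduced (well bottom): (2,-1,3) with a≤c, −a<b≤a
well minimum |f| = |-2| = 2 (negative-definite)

2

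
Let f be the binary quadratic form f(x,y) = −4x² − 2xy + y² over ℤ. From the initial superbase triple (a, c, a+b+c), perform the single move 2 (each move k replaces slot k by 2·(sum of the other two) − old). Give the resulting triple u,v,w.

start (-4,1,-5) = (f(1,0),f(0,1),f(1,1))
replace slot 2: 2·((-4)+(-5)) − 1 = -19 → (-4,-19,-5)

-4,-19,-5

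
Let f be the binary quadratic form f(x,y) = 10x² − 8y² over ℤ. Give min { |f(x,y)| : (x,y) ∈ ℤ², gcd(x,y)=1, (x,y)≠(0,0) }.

descent: ρ → (-8,16,2)  [lands on river]
river: ρ → (2,16,-8)
closes: descent 1, river 2
min |a| on river = 2

2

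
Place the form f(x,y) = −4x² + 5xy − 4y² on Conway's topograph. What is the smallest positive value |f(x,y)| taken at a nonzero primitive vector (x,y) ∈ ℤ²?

translate: b→3 (≡-5 mod 8), so (4,-5,4)→(4,3,3)
flip: (4,3,3)→(3,-3,4)
translate: b→3 (≡-3 mod 6), so (3,-3,4)→(3,3,4)
reduced (well bottom): (3,3,4) with a≤c, −a<b≤a
well minimum |f| = |-3| = 3 (negative-definite)

3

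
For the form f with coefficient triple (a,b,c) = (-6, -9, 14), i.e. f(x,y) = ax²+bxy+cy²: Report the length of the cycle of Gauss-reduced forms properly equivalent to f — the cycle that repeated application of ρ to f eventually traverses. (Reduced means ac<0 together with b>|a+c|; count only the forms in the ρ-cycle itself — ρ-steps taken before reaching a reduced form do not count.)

D = 417, ⌊√D⌋ = 20
descent: ρ → (14,9,-6)  [lands on river]
river: ρ → (-6,15,8)
river: ρ → (8,17,-4)
river: ρ → (-4,15,12)
river: ρ → (12,9,-7)
river: ρ → (-7,19,2)
river: ρ → (2,17,-16)
river: ρ → (-16,15,3)
river: ρ → (3,15,-16)
river: ρ → (-16,17,2)
river: ρ → (2,19,-7)
river: ρ → (-7,9,12)
river: ρ → (12,15,-4)
river: ρ → (-4,17,8)
river: ρ → (8,15,-6)
river: ρ → (-6,9,14)
river: ρ → (14,19,-1)
river: ρ → (-1,19,14)
ρ-cycle length = 18 (tail of 1 descent step not counted)

18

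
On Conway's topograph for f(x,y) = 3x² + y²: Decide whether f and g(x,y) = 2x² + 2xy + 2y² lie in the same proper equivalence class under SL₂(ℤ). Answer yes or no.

D₁ = -12, D₂ = -12
f: flip: (3,0,1)→(1,0,3)
f: reduced (well bottom): (1,0,3) with a≤c, −a<b≤a
g: reduced (well bottom): (2,2,2) with a≤c, −a<b≤a
reduced forms (1, 0, 3) vs (2, 2, 2) ⇒ inequivalent

no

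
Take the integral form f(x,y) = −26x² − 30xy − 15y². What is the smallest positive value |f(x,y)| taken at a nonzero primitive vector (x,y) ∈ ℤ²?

translate: b→-22 (≡30 mod 52), so (26,30,15)→(26,-22,11)
flip: (26,-22,11)→(11,22,26)
translate: b→0 (≡22 mod 22), so (11,22,26)→(11,0,15)
reduced (well bottom): (11,0,15) with a≤c, −a<b≤a
well minimum |f| = |-11| = 11 (negative-definite)

11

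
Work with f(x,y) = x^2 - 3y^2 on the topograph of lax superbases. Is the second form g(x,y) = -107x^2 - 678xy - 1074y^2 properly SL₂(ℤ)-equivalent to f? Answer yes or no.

D₁ = 12, D₂ = 12
river cycle of f (length 2): (1, 2, -2), (-2, 2, 1)
river cycle of g (length 2): (1, 2, -2), (-2, 2, 1)
cycles coincide ⇒ equivalent

yes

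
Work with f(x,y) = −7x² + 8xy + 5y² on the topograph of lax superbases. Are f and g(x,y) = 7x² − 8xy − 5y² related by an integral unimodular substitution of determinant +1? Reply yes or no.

D₁ = 204, D₂ = 204
river cycle of f (length 6): (5, 12, -3), (-3, 12, 5), (5, 8, -7), (-7, 6, 6), (6, 6, -7), (-7, 8, 5)
river cycle of g (length 6): (-5, 8, 7), (7, 6, -6), (-6, 6, 7), (7, 8, -5), (-5, 12, 3), (3, 12, -5)
cycles differ ⇒ inequivalent

no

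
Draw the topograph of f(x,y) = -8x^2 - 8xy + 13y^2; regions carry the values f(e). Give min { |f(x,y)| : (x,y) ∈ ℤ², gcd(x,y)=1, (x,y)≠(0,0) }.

descent: ρ → (13,8,-8)  [lands on river]
river: ρ → (-8,8,13)
river: ρ → (13,18,-3)
river: ρ → (-3,18,13)
closes: descent 1, river 4
min |a| on river = 3

3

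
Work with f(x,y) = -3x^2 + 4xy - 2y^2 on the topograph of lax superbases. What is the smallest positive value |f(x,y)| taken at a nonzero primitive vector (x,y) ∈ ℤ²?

translate: b→2 (≡-4 mod 6), so (3,-4,2)→(3,2,1)
flip: (3,2,1)→(1,-2,3)
translate: b→0 (≡-2 mod 2), so (1,-2,3)→(1,0,2)
reduced (well bottom): (1,0,2) with a≤c, −a<b≤a
well minimum |f| = |-1| = 1 (negative-definite)

1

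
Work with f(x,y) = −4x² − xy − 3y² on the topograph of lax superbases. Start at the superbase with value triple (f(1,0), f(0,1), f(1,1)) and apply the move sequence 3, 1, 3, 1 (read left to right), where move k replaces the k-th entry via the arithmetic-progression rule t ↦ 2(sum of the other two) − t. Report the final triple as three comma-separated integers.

start (-4,-3,-8) = (f(1,0),f(0,1),f(1,1))
replace slot 3: 2·((-4)+(-3)) − (-8) = -6 → (-4,-3,-6)
replace slot 1: 2·((-3)+(-6)) − (-4) = -14 → (-14,-3,-6)
replace slot 3: 2·((-14)+(-3)) − (-6) = -28 → (-14,-3,-28)
replace slot 1: 2·((-3)+(-28)) − (-14) = -48 → (-48,-3,-28)

-48,-3,-28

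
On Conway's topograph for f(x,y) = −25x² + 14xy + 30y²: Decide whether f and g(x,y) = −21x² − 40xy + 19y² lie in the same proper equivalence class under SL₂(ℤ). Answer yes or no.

D₁ = 3196, D₂ = 3196
river cycle of f (length 8): (30, 46, -9), (-9, 44, 35), (35, 26, -18), (-18, 46, 15), (15, 44, -21), (-21, 40, 19), (19, 36, -25), (-25, 14, 30)
river cycle of g (length 8): (19, 40, -21), (-21, 44, 15), (15, 46, -18), (-18, 26, 35), (35, 44, -9), (-9, 46, 30), (30, 14, -25), (-25, 36, 19)
cycles differ ⇒ inequivalent

no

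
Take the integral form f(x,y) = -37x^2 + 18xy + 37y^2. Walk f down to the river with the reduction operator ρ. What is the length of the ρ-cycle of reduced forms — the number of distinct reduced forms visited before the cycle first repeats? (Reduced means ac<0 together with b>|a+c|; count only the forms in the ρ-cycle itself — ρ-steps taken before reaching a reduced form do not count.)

D = 5800, ⌊√D⌋ = 76
river: ρ → (37,56,-18)
river: ρ → (-18,52,43)
river: ρ → (43,34,-27)
river: ρ → (-27,74,3)
river: ρ → (3,76,-2)
river: ρ → (-2,76,3)
river: ρ → (3,74,-27)
river: ρ → (-27,34,43)
river: ρ → (43,52,-18)
river: ρ → (-18,56,37)
river: ρ → (37,18,-37)
river: ρ → (-37,56,18)
river: ρ → (18,52,-43)
river: ρ → (-43,34,27)
river: ρ → (27,74,-3)
river: ρ → (-3,76,2)
river: ρ → (2,76,-3)
river: ρ → (-3,74,27)
river: ρ → (27,34,-43)
river: ρ → (-43,52,18)
river: ρ → (18,56,-37)
river: ρ → (-37,18,37)
ρ-cycle length = 22 (tail of 0 descent steps not counted)

22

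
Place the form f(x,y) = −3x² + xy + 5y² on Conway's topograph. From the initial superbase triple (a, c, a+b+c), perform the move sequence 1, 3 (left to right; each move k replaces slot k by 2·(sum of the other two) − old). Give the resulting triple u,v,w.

start (-3,5,3) = (f(1,0),f(0,1),f(1,1))
replace slot 1: 2·(5+3) − (-3) = 19 → (19,5,3)
replace slot 3: 2·(19+5) − 3 = 45 → (19,5,45)

19,5,45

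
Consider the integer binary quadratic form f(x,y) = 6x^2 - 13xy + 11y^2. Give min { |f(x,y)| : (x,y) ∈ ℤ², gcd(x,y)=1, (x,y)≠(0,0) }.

translate: b→-1 (≡-13 mod 12), so (6,-13,11)→(6,-1,4)
flip: (6,-1,4)→(4,1,6)
reduced (well bottom): (4,1,6) with a≤c, −a<b≤a
well minimum = a = 4

4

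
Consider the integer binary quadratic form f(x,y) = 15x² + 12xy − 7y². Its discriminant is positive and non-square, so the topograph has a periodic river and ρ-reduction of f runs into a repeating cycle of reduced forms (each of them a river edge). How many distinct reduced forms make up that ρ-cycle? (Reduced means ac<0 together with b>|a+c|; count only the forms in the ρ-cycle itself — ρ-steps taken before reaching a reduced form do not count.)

D = 564, ⌊√D⌋ = 23
river: ρ → (-7,16,11)
river: ρ → (11,6,-12)
river: ρ → (-12,18,5)
river: ρ → (5,22,-4)
river: ρ → (-4,18,15)
river: ρ → (15,12,-7)
ρ-cycle length = 6 (tail of 0 descent steps not counted)

6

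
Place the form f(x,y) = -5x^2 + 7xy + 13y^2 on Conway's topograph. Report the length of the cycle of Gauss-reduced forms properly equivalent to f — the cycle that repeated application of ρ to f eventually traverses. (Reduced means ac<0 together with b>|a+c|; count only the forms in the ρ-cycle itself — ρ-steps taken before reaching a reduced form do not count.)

D = 309, ⌊√D⌋ = 17
descent: ρ → (13,-7,-5)
descent: ρ → (-5,17,1)  [lands on river]
river: ρ → (1,17,-5)
river: ρ → (-5,13,7)
river: ρ → (7,15,-3)
river: ρ → (-3,15,7)
river: ρ → (7,13,-5)
ρ-cycle length = 6 (tail of 2 descent steps not counted)

6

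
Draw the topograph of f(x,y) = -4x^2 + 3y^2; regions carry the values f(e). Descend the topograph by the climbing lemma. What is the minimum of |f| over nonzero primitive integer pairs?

descent: ρ → (3,6,-1)  [lands on river]
river: ρ → (-1,6,3)
closes: descent 1, river 2
min |a| on river = 1

1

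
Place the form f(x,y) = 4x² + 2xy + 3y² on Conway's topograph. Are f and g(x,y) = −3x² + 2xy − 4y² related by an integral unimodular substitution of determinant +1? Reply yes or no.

D₁ = -44, D₂ = -44
f: flip: (4,2,3)→(3,-2,4)
f: reduced (well bottom): (3,-2,4) with a≤c, −a<b≤a
g is negative-definite; reduce −g:
−g: reduced (well bottom): (3,-2,4) with a≤c, −a<b≤a
flip sign back: reduced form of g is (-3,2,-4)
reduced forms (3, -2, 4) vs (-3, 2, -4) ⇒ inequivalent

no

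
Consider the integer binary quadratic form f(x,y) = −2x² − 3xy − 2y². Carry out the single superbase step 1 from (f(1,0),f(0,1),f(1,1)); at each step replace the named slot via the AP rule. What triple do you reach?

start (-2,-2,-7) = (f(1,0),f(0,1),f(1,1))
replace slot 1: 2·((-2)+(-7)) − (-2) = -16 → (-16,-2,-7)

-16,-2,-7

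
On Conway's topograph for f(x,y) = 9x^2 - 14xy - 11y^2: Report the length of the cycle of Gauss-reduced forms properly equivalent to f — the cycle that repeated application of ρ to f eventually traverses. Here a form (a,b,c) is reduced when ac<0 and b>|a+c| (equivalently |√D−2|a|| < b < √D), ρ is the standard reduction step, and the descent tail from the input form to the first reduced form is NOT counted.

D = 592, ⌊√D⌋ = 24
descent: ρ → (-11,14,9)  [lands on river]
river: ρ → (9,22,-3)
river: ρ → (-3,20,16)
river: ρ → (16,12,-7)
river: ρ → (-7,16,12)
river: ρ → (12,8,-11)
ρ-cycle length = 6 (tail of 1 descent step not counted)

6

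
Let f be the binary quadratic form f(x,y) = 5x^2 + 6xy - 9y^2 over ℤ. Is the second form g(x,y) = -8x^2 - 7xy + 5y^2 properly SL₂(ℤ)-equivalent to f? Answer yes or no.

D₁ = 216, D₂ = 209
discriminants differ ⇒ not SL₂(ℤ)-equivalent

no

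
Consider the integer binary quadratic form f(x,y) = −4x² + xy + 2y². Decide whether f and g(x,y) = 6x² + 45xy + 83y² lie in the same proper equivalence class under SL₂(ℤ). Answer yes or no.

D₁ = 33, D₂ = 33
river cycle of f (length 4): (2, 3, -3), (-3, 3, 2), (2, 5, -1), (-1, 5, 2)
river cycle of g (length 4): (-1, 5, 2), (2, 3, -3), (-3, 3, 2), (2, 5, -1)
cycles coincide ⇒ equivalent

yes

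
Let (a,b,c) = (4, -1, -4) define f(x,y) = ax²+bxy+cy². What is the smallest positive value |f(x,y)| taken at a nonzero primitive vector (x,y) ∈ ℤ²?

descent: ρ → (-4,1,4)  [lands on river]
river: ρ → (4,7,-1)
river: ρ → (-1,7,4)
river: ρ → (4,1,-4)
river: ρ → (-4,7,1)
river: ρ → (1,7,-4)
closes: descent 1, river 6
min |a| on river = 1

1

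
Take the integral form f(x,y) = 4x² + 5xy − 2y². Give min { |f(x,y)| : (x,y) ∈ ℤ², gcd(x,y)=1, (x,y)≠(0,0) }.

river: ρ → (-2,7,1)
river: ρ → (1,7,-2)
river: ρ → (-2,5,4)
river: ρ → (4,3,-3)
river: ρ → (-3,3,4)
river: ρ → (4,5,-2)
closes: descent 0, river 6
min |a| on river = 1

1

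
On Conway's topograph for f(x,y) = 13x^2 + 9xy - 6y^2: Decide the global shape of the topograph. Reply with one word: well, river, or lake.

D = b²−4ac = 9² − 4·13·(-6) = 393
D > 0 non-square ⇒ indefinite ⇒ periodic river

river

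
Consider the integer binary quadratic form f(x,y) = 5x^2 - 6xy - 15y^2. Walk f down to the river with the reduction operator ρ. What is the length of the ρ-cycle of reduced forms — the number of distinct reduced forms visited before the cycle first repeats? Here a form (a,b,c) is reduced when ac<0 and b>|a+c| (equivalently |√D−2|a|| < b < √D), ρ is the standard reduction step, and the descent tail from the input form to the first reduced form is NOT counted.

D = 336, ⌊√D⌋ = 18
descent: ρ → (-15,6,5)
descent: ρ → (5,14,-7)  [lands on river]
river: ρ → (-7,14,5)
river: ρ → (5,16,-4)
river: ρ → (-4,16,5)
ρ-cycle length = 4 (tail of 2 descent steps not counted)

4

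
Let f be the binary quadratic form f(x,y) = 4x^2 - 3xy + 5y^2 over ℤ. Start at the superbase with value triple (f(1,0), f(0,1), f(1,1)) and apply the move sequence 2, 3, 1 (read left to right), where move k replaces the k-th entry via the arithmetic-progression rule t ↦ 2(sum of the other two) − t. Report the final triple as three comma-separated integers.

start (4,5,6) = (f(1,0),f(0,1),f(1,1))
replace slot 2: 2·(4+6) − 5 = 15 → (4,15,6)
replace slot 3: 2·(4+15) − 6 = 32 → (4,15,32)
replace slot 1: 2·(15+32) − 4 = 90 → (90,15,32)

90,15,32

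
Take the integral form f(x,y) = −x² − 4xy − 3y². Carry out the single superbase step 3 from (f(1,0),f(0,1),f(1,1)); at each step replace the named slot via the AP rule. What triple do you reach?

start (-1,-3,-8) = (f(1,0),f(0,1),f(1,1))
replace slot 3: 2·((-1)+(-3)) − (-8) = 0 → (-1,-3,0)

-1,-3,0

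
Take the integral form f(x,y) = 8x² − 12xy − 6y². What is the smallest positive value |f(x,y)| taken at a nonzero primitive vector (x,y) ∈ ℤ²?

descent: ρ → (-6,12,8)  [lands on river]
river: ρ → (8,4,-10)
river: ρ → (-10,16,2)
river: ρ → (2,16,-10)
river: ρ → (-10,4,8)
river: ρ → (8,12,-6)
closes: descent 1, river 6
min |a| on river = 2

2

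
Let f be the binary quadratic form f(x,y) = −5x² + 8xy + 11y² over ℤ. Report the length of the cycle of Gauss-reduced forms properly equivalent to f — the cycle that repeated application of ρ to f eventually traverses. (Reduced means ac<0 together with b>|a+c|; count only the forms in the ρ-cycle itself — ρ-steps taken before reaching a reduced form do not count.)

D = 284, ⌊√D⌋ = 16
river: ρ → (11,14,-2)
river: ρ → (-2,14,11)
river: ρ → (11,8,-5)
river: ρ → (-5,12,7)
river: ρ → (7,16,-1)
river: ρ → (-1,16,7)
river: ρ → (7,12,-5)
river: ρ → (-5,8,11)
ρ-cycle length = 8 (tail of 0 descent steps not counted)

8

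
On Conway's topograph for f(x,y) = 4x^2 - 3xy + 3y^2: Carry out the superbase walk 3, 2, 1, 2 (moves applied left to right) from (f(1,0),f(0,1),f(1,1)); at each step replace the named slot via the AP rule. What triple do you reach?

start (4,3,4) = (f(1,0),f(0,1),f(1,1))
replace slot 3: 2·(4+3) − 4 = 10 → (4,3,10)
replace slot 2: 2·(4+10) − 3 = 25 → (4,25,10)
replace slot 1: 2·(25+10) − 4 = 66 → (66,25,10)
replace slot 2: 2·(66+10) − 25 = 127 → (66,127,10)

66,127,10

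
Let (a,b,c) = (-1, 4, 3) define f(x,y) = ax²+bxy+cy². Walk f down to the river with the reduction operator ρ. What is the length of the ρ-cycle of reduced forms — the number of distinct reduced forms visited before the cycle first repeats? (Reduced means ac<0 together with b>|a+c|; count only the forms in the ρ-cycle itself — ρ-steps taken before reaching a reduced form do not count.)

D = 28, ⌊√D⌋ = 5
river: ρ → (3,2,-2)
river: ρ → (-2,2,3)
river: ρ → (3,4,-1)
river: ρ → (-1,4,3)
ρ-cycle length = 4 (tail of 0 descent steps not counted)

4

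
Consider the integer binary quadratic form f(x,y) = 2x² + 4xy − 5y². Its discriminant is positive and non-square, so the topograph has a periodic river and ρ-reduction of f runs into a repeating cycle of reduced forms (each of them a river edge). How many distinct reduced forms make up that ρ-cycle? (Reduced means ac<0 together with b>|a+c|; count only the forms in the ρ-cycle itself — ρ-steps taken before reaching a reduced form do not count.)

D = 56, ⌊√D⌋ = 7
river: ρ → (-5,6,1)
river: ρ → (1,6,-5)
river: ρ → (-5,4,2)
river: ρ → (2,4,-5)
ρ-cycle length = 4 (tail of 0 descent steps not counted)

4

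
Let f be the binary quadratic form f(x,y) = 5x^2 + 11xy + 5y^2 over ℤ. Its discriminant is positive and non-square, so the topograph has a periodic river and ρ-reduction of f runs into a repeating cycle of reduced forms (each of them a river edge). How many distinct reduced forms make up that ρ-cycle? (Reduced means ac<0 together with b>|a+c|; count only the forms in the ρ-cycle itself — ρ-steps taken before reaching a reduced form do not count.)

D = 21, ⌊√D⌋ = 4
descent: ρ → (5,-1,-1)
descent: ρ → (-1,3,3)  [lands on river]
river: ρ → (3,3,-1)
ρ-cycle length = 2 (tail of 2 descent steps not counted)

2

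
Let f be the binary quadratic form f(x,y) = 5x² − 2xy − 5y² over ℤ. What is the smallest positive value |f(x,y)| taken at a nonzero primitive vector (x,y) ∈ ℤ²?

descent: ρ → (-5,2,5)  [lands on river]
river: ρ → (5,8,-2)
river: ρ → (-2,8,5)
river: ρ → (5,2,-5)
river: ρ → (-5,8,2)
river: ρ → (2,8,-5)
closes: descent 1, river 6
min |a| on river = 2

2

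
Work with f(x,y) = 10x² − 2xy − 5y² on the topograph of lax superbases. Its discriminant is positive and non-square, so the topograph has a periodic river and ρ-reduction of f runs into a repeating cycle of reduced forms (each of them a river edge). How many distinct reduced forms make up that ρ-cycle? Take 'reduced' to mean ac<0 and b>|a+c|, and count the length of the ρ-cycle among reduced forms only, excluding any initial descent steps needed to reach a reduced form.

D = 204, ⌊√D⌋ = 14
descent: ρ → (-5,12,3)  [lands on river]
river: ρ → (3,12,-5)
river: ρ → (-5,8,7)
river: ρ → (7,6,-6)
river: ρ → (-6,6,7)
river: ρ → (7,8,-5)
ρ-cycle length = 6 (tail of 1 descent step not counted)

6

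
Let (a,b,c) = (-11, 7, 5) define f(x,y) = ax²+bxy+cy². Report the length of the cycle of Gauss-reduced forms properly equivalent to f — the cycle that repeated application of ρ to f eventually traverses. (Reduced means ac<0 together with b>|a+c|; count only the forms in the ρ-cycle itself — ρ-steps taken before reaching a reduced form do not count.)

D = 269, ⌊√D⌋ = 16
river: ρ → (5,13,-5)
river: ρ → (-5,7,11)
river: ρ → (11,15,-1)
river: ρ → (-1,15,11)
river: ρ → (11,7,-5)
river: ρ → (-5,13,5)
river: ρ → (5,7,-11)
river: ρ → (-11,15,1)
river: ρ → (1,15,-11)
river: ρ → (-11,7,5)
ρ-cycle length = 10 (tail of 0 descent steps not counted)

10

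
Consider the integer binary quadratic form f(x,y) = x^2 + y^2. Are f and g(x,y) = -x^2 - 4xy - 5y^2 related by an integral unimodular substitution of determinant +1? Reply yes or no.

D₁ = -4, D₂ = -4
f: reduced (well bottom): (1,0,1) with a≤c, −a<b≤a
g is negative-definite; reduce −g:
−g: translate: b→0 (≡4 mod 2), so (1,4,5)→(1,0,1)
−g: reduced (well bottom): (1,0,1) with a≤c, −a<b≤a
flip sign back: reduced form of g is (-1,0,-1)
reduced forms (1, 0, 1) vs (-1, 0, -1) ⇒ inequivalent

no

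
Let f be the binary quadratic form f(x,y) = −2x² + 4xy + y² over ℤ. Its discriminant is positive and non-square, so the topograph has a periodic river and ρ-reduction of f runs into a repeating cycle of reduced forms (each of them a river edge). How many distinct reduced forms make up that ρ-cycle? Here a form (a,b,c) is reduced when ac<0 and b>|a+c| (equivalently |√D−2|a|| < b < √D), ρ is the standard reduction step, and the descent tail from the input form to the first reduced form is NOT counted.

D = 24, ⌊√D⌋ = 4
river: ρ → (1,4,-2)
river: ρ → (-2,4,1)
ρ-cycle length = 2 (tail of 0 descent steps not counted)

2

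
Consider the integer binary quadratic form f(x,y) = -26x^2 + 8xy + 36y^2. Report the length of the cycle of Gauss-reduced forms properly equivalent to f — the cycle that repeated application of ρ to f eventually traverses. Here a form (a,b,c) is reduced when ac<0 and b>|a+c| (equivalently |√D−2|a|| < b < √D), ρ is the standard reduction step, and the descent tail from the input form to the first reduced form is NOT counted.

D = 3808, ⌊√D⌋ = 61
descent: ρ → (36,-8,-26)
descent: ρ → (-26,60,2)  [lands on river]
river: ρ → (2,60,-26)
river: ρ → (-26,44,18)
river: ρ → (18,28,-42)
river: ρ → (-42,56,4)
river: ρ → (4,56,-42)
river: ρ → (-42,28,18)
river: ρ → (18,44,-26)
ρ-cycle length = 8 (tail of 2 descent steps not counted)

8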